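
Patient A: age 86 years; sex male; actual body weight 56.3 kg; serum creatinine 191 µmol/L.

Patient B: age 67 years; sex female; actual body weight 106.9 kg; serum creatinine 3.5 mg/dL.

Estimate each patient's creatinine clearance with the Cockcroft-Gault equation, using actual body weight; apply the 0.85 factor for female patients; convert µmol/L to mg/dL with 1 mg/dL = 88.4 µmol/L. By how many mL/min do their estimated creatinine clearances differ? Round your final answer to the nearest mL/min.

Patient A: SCr = 191 / 88.4 = 2.161 mg/dL
Patient A: CrCl = (140 − 86) × 56.3 / (72 × 2.161) = 3040.2 / 155.59 ≈ 19.5 mL/min
Patient B: CrCl = (140 − 67) × 106.9 / (72 × 3.5) × 0.85 = 7803.7 / 252.00 × 0.85 ≈ 26.3 mL/min
|19.5 − 26.3| = 6.8 mL/min

7 mL/min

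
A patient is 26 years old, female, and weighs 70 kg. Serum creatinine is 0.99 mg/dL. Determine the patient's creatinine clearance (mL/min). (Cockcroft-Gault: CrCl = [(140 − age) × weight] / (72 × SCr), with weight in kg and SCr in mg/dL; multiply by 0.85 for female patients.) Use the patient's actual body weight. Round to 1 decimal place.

CrCl = (140 − 26) × 70 / (72 × 0.99) × 0.85 = 7980.0 / 71.28 × 0.85 ≈ 95.2 mL/min

95.2 mL/min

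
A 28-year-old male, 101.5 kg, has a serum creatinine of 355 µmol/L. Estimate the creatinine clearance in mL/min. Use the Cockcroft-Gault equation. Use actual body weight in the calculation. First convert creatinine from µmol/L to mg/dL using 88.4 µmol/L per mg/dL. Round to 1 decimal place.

39.3 mL/min

SCr = 355 / 88.4 = 4.016 mg/dL
CrCl = (140 − 28) × 101.5 / (72 × 4.016) = 11368.0 / 289.15 ≈ 39.3 mL/min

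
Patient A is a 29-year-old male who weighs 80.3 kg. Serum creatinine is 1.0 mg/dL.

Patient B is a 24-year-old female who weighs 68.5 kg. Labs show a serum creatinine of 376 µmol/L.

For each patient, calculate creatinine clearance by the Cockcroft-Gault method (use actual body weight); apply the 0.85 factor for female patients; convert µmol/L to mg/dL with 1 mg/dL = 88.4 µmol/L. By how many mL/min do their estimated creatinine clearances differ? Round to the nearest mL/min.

102 mL/min

Patient A: CrCl = (140 − 29) × 80.3 / (72 × 1) = 8913.3 / 72.00 ≈ 123.8 mL/min
Patient B: SCr = 376 / 88.4 = 4.253 mg/dL
Patient B: CrCl = (140 − 24) × 68.5 / (72 × 4.253) × 0.85 = 7946.0 / 306.22 × 0.85 ≈ 22.1 mL/min
|123.8 − 22.1| = 101.7 mL/min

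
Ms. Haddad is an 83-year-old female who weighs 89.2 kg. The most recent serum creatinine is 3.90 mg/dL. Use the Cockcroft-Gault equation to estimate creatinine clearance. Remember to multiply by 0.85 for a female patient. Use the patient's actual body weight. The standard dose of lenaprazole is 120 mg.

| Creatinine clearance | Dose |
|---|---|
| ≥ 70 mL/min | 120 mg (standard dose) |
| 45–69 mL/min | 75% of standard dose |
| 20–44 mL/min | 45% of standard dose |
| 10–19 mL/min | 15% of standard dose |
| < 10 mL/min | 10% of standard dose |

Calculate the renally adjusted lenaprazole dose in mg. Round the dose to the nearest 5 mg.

CrCl = (140 − 83) × 89.2 / (72 × 3.9) × 0.85 = 5084.4 / 280.80 × 0.85 ≈ 15.4 mL/min
CrCl ≈ 15 mL/min → bracket 10–19 mL/min.
15% of 120 mg = 18 mg → 20 mg

20 mg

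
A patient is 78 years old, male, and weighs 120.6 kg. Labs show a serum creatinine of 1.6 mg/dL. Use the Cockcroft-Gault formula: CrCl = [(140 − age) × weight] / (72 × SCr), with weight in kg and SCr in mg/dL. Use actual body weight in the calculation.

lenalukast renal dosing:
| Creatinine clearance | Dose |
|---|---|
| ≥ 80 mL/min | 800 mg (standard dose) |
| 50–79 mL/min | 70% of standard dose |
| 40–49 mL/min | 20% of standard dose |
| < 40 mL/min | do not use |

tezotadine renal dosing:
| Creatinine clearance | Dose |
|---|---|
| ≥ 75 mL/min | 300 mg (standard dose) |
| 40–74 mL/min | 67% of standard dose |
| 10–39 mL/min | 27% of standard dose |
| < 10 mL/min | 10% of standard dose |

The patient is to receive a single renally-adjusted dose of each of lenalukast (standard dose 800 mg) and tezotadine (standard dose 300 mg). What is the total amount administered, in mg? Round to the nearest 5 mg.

CrCl = (140 − 78) × 120.6 / (72 × 1.6) = 7477.2 / 115.20 ≈ 64.9 mL/min
CrCl ≈ 65 mL/min.
lenalukast: 50–79 mL/min → 70% of 800 mg = 560 mg.
tezotadine: 40–74 mL/min → 67% of 300 mg = 201 mg.
Total = 560 + 201 = 761 mg.

760 mg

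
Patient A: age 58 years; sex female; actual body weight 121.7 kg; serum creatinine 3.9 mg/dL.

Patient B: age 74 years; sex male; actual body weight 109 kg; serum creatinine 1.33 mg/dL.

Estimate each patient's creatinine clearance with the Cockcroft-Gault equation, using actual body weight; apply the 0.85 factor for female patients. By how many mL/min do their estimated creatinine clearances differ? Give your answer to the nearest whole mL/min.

45 mL/min

Patient A: CrCl = (140 − 58) × 121.7 / (72 × 3.9) × 0.85 = 9979.4 / 280.80 × 0.85 ≈ 30.2 mL/min
Patient B: CrCl = (140 − 74) × 109 / (72 × 1.33) = 7194.0 / 95.76 ≈ 75.1 mL/min
|30.2 − 75.1| = 44.9 mL/min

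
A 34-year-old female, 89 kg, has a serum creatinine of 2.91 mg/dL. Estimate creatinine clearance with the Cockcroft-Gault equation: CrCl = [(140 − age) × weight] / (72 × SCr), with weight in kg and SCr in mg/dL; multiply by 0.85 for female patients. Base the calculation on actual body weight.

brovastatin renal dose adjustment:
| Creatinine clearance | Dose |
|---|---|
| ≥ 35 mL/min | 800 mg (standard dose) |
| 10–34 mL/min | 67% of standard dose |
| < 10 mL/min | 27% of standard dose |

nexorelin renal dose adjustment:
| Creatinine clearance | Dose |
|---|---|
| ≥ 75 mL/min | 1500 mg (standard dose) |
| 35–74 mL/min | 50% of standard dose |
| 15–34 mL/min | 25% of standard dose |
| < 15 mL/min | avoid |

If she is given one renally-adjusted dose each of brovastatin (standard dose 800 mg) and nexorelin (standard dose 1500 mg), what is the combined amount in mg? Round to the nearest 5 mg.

CrCl = (140 − 34) × 89 / (72 × 2.91) × 0.85 = 9434.0 / 209.52 × 0.85 ≈ 38.3 mL/min
CrCl ≈ 38 mL/min.
brovastatin: ≥ 35 mL/min → 100% of 800 mg = 800 mg.
nexorelin: 35–74 mL/min → 50% of 1500 mg = 750 mg.
Total = 800 + 750 = 1550 mg.

1550 mg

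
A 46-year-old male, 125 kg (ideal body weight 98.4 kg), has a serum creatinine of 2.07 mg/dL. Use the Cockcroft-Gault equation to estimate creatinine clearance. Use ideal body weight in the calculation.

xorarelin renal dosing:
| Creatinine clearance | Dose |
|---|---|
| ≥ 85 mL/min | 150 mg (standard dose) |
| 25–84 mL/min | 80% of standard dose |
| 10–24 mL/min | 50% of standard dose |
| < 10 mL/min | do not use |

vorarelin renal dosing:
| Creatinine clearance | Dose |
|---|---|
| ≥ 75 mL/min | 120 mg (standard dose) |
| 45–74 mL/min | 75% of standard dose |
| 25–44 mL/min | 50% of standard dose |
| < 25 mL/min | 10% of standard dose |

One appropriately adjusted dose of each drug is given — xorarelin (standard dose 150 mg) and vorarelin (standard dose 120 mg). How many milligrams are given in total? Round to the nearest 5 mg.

210 mg

CrCl = (140 − 46) × 98.4 / (72 × 2.07) = 9249.6 / 149.04 ≈ 62.1 mL/min
CrCl ≈ 62 mL/min.
xorarelin: 25–84 mL/min → 80% of 150 mg = 120 mg.
vorarelin: 45–74 mL/min → 75% of 120 mg = 90 mg.
Total = 120 + 90 = 210 mg.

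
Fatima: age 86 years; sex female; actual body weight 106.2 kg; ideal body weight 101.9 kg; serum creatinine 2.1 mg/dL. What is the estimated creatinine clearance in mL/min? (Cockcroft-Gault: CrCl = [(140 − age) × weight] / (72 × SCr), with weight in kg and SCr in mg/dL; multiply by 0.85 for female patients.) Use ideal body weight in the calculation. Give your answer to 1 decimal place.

CrCl = (140 − 86) × 101.9 / (72 × 2.1) × 0.85 = 5502.6 / 151.20 × 0.85 ≈ 30.9 mL/min

30.9 mL/min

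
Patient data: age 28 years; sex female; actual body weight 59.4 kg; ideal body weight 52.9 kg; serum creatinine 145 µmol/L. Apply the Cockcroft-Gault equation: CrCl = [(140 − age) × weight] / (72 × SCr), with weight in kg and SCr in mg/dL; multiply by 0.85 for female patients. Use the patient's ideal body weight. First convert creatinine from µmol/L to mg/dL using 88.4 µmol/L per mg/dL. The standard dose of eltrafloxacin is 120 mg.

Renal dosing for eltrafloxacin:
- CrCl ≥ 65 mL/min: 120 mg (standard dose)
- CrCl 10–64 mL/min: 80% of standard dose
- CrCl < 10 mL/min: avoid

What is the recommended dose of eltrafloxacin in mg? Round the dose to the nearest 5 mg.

95 mg

SCr = 145 / 88.4 = 1.64 mg/dL
CrCl = (140 − 28) × 52.9 / (72 × 1.64) × 0.85 = 5924.8 / 118.08 × 0.85 ≈ 42.6 mL/min
CrCl ≈ 43 mL/min → bracket 10–64 mL/min.
80% of 120 mg = 96 mg → 95 mg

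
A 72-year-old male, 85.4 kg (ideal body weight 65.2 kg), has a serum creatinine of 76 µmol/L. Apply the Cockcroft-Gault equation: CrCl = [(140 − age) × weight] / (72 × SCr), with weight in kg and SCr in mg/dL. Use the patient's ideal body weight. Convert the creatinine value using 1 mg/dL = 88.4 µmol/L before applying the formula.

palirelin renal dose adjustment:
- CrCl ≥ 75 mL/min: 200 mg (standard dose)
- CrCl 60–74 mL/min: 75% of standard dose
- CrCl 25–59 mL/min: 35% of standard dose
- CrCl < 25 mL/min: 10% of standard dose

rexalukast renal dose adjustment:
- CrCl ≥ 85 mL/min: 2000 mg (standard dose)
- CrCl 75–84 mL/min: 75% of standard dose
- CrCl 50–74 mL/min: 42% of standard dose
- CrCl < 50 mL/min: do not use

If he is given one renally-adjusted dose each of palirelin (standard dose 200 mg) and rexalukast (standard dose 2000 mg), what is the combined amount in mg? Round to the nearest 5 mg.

990 mg

SCr = 76 / 88.4 = 0.86 mg/dL
CrCl = (140 − 72) × 65.2 / (72 × 0.86) = 4433.6 / 61.92 ≈ 71.6 mL/min
CrCl ≈ 72 mL/min.
palirelin: 60–74 mL/min → 75% of 200 mg = 150 mg.
rexalukast: 50–74 mL/min → 42% of 2000 mg = 840 mg.
Total = 150 + 840 = 990 mg.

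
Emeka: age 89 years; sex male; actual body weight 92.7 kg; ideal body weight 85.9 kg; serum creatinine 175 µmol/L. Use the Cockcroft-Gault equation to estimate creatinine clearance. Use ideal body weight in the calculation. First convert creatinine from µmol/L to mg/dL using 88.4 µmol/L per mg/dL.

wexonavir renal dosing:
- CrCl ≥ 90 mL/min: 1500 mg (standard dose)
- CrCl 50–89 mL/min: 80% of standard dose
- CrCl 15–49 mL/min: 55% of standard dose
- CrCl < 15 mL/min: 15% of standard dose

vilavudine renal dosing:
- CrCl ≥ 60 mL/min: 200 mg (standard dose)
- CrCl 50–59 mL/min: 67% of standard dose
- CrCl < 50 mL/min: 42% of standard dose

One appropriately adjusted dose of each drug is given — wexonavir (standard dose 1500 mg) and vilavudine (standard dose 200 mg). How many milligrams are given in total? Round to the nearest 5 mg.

910 mg

SCr = 175 / 88.4 = 1.98 mg/dL
CrCl = (140 − 89) × 85.9 / (72 × 1.98) = 4380.9 / 142.56 ≈ 30.7 mL/min
CrCl ≈ 31 mL/min.
wexonavir: 15–49 mL/min → 55% of 1500 mg = 825 mg.
vilavudine: < 50 mL/min → 42% of 200 mg = 84 mg.
Total = 825 + 84 = 909 mg.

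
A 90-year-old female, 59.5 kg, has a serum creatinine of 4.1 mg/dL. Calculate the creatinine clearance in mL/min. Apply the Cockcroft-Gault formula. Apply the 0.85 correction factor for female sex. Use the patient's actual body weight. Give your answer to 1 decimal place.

CrCl = (140 − 90) × 59.5 / (72 × 4.1) × 0.85 = 2975.0 / 295.20 × 0.85 ≈ 8.6 mL/min

8.6 mL/min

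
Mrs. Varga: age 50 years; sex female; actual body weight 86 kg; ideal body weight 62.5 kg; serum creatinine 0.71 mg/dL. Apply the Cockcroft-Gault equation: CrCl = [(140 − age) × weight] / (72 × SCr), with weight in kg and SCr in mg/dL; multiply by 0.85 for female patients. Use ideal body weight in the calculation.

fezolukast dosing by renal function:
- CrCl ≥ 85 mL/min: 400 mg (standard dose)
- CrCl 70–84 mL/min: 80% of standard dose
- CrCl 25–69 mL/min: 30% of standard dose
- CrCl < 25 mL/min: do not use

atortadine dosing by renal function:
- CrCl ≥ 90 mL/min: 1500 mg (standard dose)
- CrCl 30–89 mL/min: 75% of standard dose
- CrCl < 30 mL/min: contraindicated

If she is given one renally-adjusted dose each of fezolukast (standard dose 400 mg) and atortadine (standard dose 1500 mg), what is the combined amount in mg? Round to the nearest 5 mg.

CrCl = (140 − 50) × 62.5 / (72 × 0.71) × 0.85 = 5625.0 / 51.12 × 0.85 ≈ 93.5 mL/min
CrCl ≈ 94 mL/min.
fezolukast: ≥ 85 mL/min → 100% of 400 mg = 400 mg.
atortadine: ≥ 90 mL/min → 100% of 1500 mg = 1500 mg.
Total = 400 + 1500 = 1900 mg.

1900 mg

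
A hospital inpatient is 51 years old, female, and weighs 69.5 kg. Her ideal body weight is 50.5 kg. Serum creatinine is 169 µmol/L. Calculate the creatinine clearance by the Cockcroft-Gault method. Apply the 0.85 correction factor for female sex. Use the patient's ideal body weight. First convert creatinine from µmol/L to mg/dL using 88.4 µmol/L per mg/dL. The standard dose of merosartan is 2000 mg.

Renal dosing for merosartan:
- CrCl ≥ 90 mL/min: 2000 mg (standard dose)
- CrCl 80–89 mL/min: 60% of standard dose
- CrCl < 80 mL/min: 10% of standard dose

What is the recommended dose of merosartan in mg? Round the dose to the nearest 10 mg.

200 mg

SCr = 169 / 88.4 = 1.912 mg/dL
CrCl = (140 − 51) × 50.5 / (72 × 1.912) × 0.85 = 4494.5 / 137.66 × 0.85 ≈ 27.8 mL/min
CrCl ≈ 28 mL/min → bracket < 80 mL/min.
10% of 2000 mg = 200 mg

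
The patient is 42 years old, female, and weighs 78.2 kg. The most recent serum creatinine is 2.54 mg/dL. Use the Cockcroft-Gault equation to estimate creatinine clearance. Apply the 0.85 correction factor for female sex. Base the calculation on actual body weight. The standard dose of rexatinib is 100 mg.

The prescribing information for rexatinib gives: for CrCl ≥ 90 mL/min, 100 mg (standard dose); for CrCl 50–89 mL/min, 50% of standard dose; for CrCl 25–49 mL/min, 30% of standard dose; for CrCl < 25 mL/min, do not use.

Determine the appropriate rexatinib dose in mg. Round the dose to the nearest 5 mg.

CrCl = (140 − 42) × 78.2 / (72 × 2.54) × 0.85 = 7663.6 / 182.88 × 0.85 ≈ 35.6 mL/min
CrCl ≈ 36 mL/min → bracket 25–49 mL/min.
30% of 100 mg = 30 mg

30 mg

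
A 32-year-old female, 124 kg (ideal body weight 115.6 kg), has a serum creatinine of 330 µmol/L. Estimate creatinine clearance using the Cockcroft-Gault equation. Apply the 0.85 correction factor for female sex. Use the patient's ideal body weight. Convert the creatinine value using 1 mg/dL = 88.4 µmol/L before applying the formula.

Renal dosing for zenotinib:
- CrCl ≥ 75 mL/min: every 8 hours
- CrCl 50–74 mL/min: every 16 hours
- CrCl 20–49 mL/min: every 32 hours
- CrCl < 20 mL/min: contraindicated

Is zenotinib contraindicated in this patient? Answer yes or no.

SCr = 330 / 88.4 = 3.733 mg/dL
CrCl = (140 − 32) × 115.6 / (72 × 3.733) × 0.85 = 12484.8 / 268.78 × 0.85 ≈ 39.5 mL/min
CrCl ≈ 39 mL/min, which is ≥ 20 mL/min.

no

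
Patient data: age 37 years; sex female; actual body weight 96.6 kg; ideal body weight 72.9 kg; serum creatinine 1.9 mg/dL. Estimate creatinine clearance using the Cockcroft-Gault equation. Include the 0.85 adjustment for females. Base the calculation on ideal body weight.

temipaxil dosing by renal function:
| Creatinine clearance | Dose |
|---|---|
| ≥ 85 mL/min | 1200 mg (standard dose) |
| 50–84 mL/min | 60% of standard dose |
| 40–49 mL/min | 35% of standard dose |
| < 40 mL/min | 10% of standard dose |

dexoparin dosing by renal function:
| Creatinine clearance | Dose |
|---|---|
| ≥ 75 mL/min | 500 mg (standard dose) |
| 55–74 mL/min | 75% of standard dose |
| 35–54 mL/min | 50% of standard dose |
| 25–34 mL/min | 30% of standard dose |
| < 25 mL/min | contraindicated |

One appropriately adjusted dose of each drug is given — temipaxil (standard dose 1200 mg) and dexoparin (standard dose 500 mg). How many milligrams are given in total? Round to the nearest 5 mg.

670 mg

CrCl = (140 − 37) × 72.9 / (72 × 1.9) × 0.85 = 7508.7 / 136.80 × 0.85 ≈ 46.7 mL/min
CrCl ≈ 47 mL/min.
temipaxil: 40–49 mL/min → 35% of 1200 mg = 420 mg.
dexoparin: 35–54 mL/min → 50% of 500 mg = 250 mg.
Total = 420 + 250 = 670 mg.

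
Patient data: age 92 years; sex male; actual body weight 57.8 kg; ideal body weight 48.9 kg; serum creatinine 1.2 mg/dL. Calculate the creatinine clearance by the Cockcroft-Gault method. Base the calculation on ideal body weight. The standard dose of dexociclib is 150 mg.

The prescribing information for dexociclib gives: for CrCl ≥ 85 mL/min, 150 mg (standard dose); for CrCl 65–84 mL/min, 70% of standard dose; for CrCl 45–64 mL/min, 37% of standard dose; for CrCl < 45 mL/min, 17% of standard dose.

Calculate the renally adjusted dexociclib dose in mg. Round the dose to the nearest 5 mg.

CrCl = (140 − 92) × 48.9 / (72 × 1.2) = 2347.2 / 86.40 ≈ 27.2 mL/min
CrCl ≈ 27 mL/min → bracket < 45 mL/min.
17% of 150 mg = 25.5 mg → 25 mg

25 mg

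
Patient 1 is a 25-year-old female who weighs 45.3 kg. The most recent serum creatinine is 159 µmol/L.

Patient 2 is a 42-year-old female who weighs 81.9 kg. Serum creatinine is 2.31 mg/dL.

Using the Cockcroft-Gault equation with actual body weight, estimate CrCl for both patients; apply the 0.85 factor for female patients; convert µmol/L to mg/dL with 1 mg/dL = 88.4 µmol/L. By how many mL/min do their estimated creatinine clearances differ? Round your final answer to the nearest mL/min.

Patient 1: SCr = 159 / 88.4 = 1.799 mg/dL
Patient 1: CrCl = (140 − 25) × 45.3 / (72 × 1.799) × 0.85 = 5209.5 / 129.53 × 0.85 ≈ 34.2 mL/min
Patient 2: CrCl = (140 − 42) × 81.9 / (72 × 2.31) × 0.85 = 8026.2 / 166.32 × 0.85 ≈ 41.0 mL/min
|34.2 − 41.0| = 6.8 mL/min

7 mL/min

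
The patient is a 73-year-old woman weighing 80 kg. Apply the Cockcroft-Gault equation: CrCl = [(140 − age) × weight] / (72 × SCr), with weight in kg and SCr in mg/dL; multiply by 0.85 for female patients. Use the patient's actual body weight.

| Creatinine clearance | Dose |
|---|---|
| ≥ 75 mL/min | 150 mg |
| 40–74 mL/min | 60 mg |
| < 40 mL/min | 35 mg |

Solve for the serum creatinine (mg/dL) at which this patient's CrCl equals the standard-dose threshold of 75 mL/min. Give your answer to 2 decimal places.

Standard dose requires CrCl ≥ 75 mL/min.
Set (140 − 73) × 80 × 0.85 / (72 × SCr) = 75
SCr = (140 − 73) × 80 × 0.85 / (72 × 75) = 0.844 mg/dL

0.84 mg/dL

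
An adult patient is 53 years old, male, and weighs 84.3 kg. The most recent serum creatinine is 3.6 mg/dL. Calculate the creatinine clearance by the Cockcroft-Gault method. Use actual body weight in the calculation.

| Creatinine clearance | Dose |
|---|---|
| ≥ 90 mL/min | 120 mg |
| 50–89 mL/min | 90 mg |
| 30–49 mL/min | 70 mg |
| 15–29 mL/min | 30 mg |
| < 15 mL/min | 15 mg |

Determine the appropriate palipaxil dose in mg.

30 mg

CrCl = (140 − 53) × 84.3 / (72 × 3.6) = 7334.1 / 259.20 ≈ 28.3 mL/min
CrCl ≈ 28 mL/min → bracket 15–29 mL/min.
Dose for this bracket: 30 mg.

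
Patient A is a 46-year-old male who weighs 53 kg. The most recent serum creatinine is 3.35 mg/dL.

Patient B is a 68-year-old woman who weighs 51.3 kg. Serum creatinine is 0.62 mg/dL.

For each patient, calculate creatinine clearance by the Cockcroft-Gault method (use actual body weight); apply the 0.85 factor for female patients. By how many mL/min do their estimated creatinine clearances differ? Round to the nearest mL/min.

Patient A: CrCl = (140 − 46) × 53 / (72 × 3.35) = 4982.0 / 241.20 ≈ 20.7 mL/min
Patient B: CrCl = (140 − 68) × 51.3 / (72 × 0.62) × 0.85 = 3693.6 / 44.64 × 0.85 ≈ 70.3 mL/min
|20.7 − 70.3| = 49.6 mL/min

50 mL/min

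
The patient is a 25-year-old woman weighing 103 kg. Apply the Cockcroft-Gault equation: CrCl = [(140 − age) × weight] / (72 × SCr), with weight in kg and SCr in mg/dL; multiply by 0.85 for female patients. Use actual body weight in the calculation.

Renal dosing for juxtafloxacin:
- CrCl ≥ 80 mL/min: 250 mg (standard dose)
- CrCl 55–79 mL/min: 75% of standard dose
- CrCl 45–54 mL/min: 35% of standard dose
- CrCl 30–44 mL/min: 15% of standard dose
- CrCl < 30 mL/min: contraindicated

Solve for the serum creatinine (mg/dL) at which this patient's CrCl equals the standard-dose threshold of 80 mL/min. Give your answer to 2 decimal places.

1.75 mg/dL

Standard dose requires CrCl ≥ 80 mL/min.
Set (140 − 25) × 103 × 0.85 / (72 × SCr) = 80
SCr = (140 − 25) × 103 × 0.85 / (72 × 80) = 1.748 mg/dL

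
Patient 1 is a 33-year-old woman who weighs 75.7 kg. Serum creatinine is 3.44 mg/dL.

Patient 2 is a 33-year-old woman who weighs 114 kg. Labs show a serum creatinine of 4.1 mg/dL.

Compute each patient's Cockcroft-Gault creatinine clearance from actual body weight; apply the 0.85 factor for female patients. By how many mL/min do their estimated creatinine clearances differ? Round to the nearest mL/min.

Patient 1: CrCl = (140 − 33) × 75.7 / (72 × 3.44) × 0.85 = 8099.9 / 247.68 × 0.85 ≈ 27.8 mL/min
Patient 2: CrCl = (140 − 33) × 114 / (72 × 4.1) × 0.85 = 12198.0 / 295.20 × 0.85 ≈ 35.1 mL/min
|27.8 − 35.1| = 7.3 mL/min

7 mL/min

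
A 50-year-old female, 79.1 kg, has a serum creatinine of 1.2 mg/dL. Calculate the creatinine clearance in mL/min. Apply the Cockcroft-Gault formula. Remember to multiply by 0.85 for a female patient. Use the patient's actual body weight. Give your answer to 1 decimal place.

70.0 mL/min

CrCl = (140 − 50) × 79.1 / (72 × 1.2) × 0.85 = 7119.0 / 86.40 × 0.85 ≈ 70.0 mL/min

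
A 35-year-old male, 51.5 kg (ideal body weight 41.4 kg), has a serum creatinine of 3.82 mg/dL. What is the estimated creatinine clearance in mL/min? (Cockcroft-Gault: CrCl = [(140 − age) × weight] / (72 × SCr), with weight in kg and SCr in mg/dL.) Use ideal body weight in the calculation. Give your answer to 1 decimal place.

CrCl = (140 − 35) × 41.4 / (72 × 3.82) = 4347.0 / 275.04 ≈ 15.8 mL/min

15.8 mL/min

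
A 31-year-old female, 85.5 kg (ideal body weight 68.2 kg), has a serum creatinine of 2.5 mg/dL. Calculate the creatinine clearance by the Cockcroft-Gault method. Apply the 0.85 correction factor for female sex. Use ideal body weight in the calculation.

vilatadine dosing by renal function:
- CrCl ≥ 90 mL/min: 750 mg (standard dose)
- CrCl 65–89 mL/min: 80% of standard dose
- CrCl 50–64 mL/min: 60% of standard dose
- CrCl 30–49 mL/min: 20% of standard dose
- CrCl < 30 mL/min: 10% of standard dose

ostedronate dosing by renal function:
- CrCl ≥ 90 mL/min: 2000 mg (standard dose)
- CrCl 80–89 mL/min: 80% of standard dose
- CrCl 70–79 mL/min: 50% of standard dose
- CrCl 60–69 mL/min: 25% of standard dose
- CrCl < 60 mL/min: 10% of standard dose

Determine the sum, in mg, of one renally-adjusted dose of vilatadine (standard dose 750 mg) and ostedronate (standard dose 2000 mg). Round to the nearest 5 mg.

CrCl = (140 − 31) × 68.2 / (72 × 2.5) × 0.85 = 7433.8 / 180.00 × 0.85 ≈ 35.1 mL/min
CrCl ≈ 35 mL/min.
vilatadine: 30–49 mL/min → 20% of 750 mg = 150 mg.
ostedronate: < 60 mL/min → 10% of 2000 mg = 200 mg.
Total = 150 + 200 = 350 mg.

350 mg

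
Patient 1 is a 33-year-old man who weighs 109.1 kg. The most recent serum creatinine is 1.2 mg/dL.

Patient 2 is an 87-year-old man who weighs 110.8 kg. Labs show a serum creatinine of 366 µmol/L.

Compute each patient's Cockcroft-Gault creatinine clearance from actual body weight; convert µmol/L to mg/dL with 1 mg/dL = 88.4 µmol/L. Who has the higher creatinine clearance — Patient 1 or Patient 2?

Patient 1: CrCl = (140 − 33) × 109.1 / (72 × 1.2) = 11673.7 / 86.40 ≈ 135.1 mL/min
Patient 2: SCr = 366 / 88.4 = 4.14 mg/dL
Patient 2: CrCl = (140 − 87) × 110.8 / (72 × 4.14) = 5872.4 / 298.08 ≈ 19.7 mL/min
135.1 vs 19.7 mL/min → Patient 1 is higher.

Patient 1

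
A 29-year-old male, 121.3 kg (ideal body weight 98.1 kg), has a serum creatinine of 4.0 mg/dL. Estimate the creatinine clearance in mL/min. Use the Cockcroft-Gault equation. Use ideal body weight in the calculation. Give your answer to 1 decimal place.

CrCl = (140 − 29) × 98.1 / (72 × 4) = 10889.1 / 288.00 ≈ 37.8 mL/min

37.8 mL/min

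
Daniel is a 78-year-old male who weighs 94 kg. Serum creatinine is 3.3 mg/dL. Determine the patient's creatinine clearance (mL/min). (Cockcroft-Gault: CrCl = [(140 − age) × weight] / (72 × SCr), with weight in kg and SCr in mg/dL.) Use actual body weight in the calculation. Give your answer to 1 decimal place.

24.5 mL/min

CrCl = (140 − 78) × 94 / (72 × 3.3) = 5828.0 / 237.60 ≈ 24.5 mL/min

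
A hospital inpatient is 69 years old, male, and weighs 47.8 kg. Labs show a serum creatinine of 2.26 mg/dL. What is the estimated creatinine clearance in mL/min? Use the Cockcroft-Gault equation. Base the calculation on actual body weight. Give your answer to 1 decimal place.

20.9 mL/min

CrCl = (140 − 69) × 47.8 / (72 × 2.26) = 3393.8 / 162.72 ≈ 20.9 mL/min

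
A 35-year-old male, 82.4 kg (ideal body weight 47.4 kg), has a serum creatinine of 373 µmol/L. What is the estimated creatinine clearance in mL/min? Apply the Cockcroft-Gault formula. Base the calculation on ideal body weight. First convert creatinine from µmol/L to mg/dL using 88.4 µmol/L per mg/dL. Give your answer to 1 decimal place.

16.4 mL/min

SCr = 373 / 88.4 = 4.219 mg/dL
CrCl = (140 − 35) × 47.4 / (72 × 4.219) = 4977.0 / 303.77 ≈ 16.4 mL/min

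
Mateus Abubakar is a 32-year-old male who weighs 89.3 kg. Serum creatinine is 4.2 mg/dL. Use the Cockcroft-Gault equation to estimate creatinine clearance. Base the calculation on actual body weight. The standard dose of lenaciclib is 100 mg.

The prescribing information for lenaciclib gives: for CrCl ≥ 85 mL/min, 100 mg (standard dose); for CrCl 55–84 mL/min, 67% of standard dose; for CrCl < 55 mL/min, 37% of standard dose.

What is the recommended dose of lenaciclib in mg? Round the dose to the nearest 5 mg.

35 mg

CrCl = (140 − 32) × 89.3 / (72 × 4.2) = 9644.4 / 302.40 ≈ 31.9 mL/min
CrCl ≈ 32 mL/min → bracket < 55 mL/min.
37% of 100 mg = 37 mg → 35 mg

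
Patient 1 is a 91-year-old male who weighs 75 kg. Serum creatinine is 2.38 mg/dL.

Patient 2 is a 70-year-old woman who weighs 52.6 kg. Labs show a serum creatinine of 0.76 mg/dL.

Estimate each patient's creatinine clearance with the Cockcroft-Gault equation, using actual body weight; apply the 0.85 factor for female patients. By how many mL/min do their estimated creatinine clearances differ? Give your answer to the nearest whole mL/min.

Patient 1: CrCl = (140 − 91) × 75 / (72 × 2.38) = 3675.0 / 171.36 ≈ 21.4 mL/min
Patient 2: CrCl = (140 − 70) × 52.6 / (72 × 0.76) × 0.85 = 3682.0 / 54.72 × 0.85 ≈ 57.2 mL/min
|21.4 − 57.2| = 35.8 mL/min

36 mL/min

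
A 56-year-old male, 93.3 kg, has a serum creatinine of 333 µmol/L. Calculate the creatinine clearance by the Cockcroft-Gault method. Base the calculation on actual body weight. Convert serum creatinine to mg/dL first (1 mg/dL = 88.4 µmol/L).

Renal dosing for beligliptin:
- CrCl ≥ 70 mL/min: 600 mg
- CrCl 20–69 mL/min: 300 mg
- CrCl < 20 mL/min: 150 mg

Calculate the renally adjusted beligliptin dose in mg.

SCr = 333 / 88.4 = 3.767 mg/dL
CrCl = (140 − 56) × 93.3 / (72 × 3.767) = 7837.2 / 271.22 ≈ 28.9 mL/min
CrCl ≈ 29 mL/min → bracket 20–69 mL/min.
Dose for this bracket: 300 mg.

300 mg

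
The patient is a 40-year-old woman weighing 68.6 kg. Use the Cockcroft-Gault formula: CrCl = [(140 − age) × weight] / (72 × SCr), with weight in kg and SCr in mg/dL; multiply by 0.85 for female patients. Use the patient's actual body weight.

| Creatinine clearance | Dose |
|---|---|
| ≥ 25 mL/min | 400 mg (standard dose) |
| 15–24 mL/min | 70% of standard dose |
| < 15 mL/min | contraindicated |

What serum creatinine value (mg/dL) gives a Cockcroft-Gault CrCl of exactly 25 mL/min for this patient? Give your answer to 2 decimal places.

3.24 mg/dL

Standard dose requires CrCl ≥ 25 mL/min.
Set (140 − 40) × 68.6 × 0.85 / (72 × SCr) = 25
SCr = (140 − 40) × 68.6 × 0.85 / (72 × 25) = 3.239 mg/dL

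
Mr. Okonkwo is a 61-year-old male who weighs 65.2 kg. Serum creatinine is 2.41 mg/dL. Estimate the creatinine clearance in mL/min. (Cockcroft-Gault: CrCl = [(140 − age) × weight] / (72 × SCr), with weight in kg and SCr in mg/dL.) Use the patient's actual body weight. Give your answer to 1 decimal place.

CrCl = (140 − 61) × 65.2 / (72 × 2.41) = 5150.8 / 173.52 ≈ 29.7 mL/min

29.7 mL/min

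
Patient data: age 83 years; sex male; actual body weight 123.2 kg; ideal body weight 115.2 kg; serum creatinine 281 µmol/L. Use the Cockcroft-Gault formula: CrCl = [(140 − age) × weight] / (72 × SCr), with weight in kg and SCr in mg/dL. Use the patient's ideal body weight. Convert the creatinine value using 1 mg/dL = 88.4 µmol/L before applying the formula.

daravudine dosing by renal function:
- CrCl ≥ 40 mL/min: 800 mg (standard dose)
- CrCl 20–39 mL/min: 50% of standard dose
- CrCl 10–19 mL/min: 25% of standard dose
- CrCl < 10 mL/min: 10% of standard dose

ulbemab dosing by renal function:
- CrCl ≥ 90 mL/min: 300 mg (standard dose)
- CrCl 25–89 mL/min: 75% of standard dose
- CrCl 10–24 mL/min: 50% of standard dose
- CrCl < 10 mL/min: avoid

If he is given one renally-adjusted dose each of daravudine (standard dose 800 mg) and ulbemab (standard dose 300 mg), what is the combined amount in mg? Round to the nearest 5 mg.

625 mg

SCr = 281 / 88.4 = 3.179 mg/dL
CrCl = (140 − 83) × 115.2 / (72 × 3.179) = 6566.4 / 228.89 ≈ 28.7 mL/min
CrCl ≈ 29 mL/min.
daravudine: 20–39 mL/min → 50% of 800 mg = 400 mg.
ulbemab: 25–89 mL/min → 75% of 300 mg = 225 mg.
Total = 400 + 225 = 625 mg.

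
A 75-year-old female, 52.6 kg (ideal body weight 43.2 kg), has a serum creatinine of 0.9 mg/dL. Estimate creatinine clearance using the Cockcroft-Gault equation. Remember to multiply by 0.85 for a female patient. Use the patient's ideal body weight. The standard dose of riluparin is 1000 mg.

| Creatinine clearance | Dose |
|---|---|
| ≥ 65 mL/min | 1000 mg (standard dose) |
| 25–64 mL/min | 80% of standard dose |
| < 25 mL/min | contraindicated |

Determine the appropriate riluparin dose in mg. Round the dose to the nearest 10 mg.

800 mg

CrCl = (140 − 75) × 43.2 / (72 × 0.9) × 0.85 = 2808.0 / 64.80 × 0.85 ≈ 36.8 mL/min
CrCl ≈ 37 mL/min → bracket 25–64 mL/min.
80% of 1000 mg = 800 mg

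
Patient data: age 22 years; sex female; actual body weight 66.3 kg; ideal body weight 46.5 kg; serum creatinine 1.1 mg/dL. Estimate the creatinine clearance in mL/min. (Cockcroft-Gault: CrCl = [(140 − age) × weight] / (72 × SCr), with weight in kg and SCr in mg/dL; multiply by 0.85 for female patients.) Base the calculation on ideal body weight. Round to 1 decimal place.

CrCl = (140 − 22) × 46.5 / (72 × 1.1) × 0.85 = 5487.0 / 79.20 × 0.85 ≈ 58.9 mL/min

58.9 mL/min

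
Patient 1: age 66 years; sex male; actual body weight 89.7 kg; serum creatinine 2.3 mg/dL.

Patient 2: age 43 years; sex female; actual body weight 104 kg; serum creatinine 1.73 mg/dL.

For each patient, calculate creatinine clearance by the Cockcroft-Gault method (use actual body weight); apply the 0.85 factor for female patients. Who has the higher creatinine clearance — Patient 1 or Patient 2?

Patient 2

Patient 1: CrCl = (140 − 66) × 89.7 / (72 × 2.3) = 6637.8 / 165.60 ≈ 40.1 mL/min
Patient 2: CrCl = (140 − 43) × 104 / (72 × 1.73) × 0.85 = 10088.0 / 124.56 × 0.85 ≈ 68.8 mL/min
40.1 vs 68.8 mL/min → Patient 2 is higher.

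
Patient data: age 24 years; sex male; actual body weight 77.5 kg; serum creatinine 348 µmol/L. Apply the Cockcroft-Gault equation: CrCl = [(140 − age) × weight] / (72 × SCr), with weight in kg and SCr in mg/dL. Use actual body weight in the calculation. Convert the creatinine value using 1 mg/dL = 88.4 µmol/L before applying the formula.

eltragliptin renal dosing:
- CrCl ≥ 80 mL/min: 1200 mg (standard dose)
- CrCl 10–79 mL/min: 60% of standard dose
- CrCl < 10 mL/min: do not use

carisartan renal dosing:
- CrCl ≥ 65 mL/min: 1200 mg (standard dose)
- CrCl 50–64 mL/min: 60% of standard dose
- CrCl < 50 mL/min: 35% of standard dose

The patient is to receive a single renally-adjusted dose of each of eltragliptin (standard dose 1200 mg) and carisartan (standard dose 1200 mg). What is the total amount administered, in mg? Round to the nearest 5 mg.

1140 mg

SCr = 348 / 88.4 = 3.937 mg/dL
CrCl = (140 − 24) × 77.5 / (72 × 3.937) = 8990.0 / 283.46 ≈ 31.7 mL/min
CrCl ≈ 32 mL/min.
eltragliptin: 10–79 mL/min → 60% of 1200 mg = 720 mg.
carisartan: < 50 mL/min → 35% of 1200 mg = 420 mg.
Total = 720 + 420 = 1140 mg.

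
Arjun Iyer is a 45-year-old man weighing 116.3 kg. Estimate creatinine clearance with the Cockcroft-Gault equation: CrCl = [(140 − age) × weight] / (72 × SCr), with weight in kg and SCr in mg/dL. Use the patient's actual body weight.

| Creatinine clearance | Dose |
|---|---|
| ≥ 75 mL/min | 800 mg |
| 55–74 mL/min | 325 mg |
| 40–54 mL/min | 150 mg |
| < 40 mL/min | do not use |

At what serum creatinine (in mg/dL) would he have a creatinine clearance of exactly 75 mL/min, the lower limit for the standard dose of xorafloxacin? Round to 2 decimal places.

2.05 mg/dL

Standard dose requires CrCl ≥ 75 mL/min.
Set (140 − 45) × 116.3 / (72 × SCr) = 75
SCr = (140 − 45) × 116.3 / (72 × 75) = 2.046 mg/dL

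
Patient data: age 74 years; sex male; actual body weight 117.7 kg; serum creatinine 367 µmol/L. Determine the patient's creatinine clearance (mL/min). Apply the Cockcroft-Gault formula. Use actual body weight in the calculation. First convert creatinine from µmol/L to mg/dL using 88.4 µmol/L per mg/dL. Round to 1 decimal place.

26.0 mL/min

SCr = 367 / 88.4 = 4.152 mg/dL
CrCl = (140 − 74) × 117.7 / (72 × 4.152) = 7768.2 / 298.94 ≈ 26.0 mL/min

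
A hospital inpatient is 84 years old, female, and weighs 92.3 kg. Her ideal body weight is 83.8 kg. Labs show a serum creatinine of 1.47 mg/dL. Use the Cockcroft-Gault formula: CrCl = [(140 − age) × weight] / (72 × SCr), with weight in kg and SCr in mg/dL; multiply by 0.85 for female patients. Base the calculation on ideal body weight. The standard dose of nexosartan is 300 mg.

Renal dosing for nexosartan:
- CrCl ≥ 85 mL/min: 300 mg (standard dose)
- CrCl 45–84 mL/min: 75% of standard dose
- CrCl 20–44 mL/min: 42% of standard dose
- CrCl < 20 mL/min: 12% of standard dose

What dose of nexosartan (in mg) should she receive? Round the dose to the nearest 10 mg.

130 mg

CrCl = (140 − 84) × 83.8 / (72 × 1.47) × 0.85 = 4692.8 / 105.84 × 0.85 ≈ 37.7 mL/min
CrCl ≈ 38 mL/min → bracket 20–44 mL/min.
42% of 300 mg = 126 mg → 130 mg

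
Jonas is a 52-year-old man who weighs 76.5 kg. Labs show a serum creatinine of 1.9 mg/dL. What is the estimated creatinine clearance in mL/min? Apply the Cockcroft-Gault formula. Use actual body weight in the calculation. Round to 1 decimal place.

CrCl = (140 − 52) × 76.5 / (72 × 1.9) = 6732.0 / 136.80 ≈ 49.2 mL/min

49.2 mL/min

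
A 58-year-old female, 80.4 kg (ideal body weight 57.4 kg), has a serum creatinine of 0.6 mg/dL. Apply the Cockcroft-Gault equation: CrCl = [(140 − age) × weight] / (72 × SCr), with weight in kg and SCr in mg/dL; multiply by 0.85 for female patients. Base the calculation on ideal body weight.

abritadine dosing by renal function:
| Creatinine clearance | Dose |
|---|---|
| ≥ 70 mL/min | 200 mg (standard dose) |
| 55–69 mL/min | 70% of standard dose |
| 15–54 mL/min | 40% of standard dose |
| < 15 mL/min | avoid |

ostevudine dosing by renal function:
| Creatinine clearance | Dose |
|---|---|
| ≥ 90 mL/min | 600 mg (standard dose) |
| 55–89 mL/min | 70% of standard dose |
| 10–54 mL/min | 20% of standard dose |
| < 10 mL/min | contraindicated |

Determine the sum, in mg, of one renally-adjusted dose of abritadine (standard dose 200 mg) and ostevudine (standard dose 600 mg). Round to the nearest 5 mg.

800 mg

CrCl = (140 − 58) × 57.4 / (72 × 0.6) × 0.85 = 4706.8 / 43.20 × 0.85 ≈ 92.6 mL/min
CrCl ≈ 93 mL/min.
abritadine: ≥ 70 mL/min → 100% of 200 mg = 200 mg.
ostevudine: ≥ 90 mL/min → 100% of 600 mg = 600 mg.
Total = 200 + 600 = 800 mg.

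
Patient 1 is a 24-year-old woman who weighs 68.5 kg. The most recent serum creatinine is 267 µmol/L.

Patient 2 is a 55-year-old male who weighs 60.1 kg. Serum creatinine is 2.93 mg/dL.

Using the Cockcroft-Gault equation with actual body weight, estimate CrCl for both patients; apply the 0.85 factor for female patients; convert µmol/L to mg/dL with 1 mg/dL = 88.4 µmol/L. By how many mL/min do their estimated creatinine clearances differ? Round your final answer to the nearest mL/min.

7 mL/min

Patient 1: SCr = 267 / 88.4 = 3.02 mg/dL
Patient 1: CrCl = (140 − 24) × 68.5 / (72 × 3.02) × 0.85 = 7946.0 / 217.44 × 0.85 ≈ 31.1 mL/min
Patient 2: CrCl = (140 − 55) × 60.1 / (72 × 2.93) = 5108.5 / 210.96 ≈ 24.2 mL/min
|31.1 − 24.2| = 6.9 mL/min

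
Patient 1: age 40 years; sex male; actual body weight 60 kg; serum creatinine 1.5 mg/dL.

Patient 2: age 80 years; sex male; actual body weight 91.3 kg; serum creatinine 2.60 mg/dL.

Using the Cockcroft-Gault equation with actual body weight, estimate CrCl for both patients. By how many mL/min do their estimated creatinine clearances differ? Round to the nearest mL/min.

26 mL/min

Patient 1: CrCl = (140 − 40) × 60 / (72 × 1.5) = 6000.0 / 108.00 ≈ 55.6 mL/min
Patient 2: CrCl = (140 − 80) × 91.3 / (72 × 2.6) = 5478.0 / 187.20 ≈ 29.3 mL/min
|55.6 − 29.3| = 26.3 mL/min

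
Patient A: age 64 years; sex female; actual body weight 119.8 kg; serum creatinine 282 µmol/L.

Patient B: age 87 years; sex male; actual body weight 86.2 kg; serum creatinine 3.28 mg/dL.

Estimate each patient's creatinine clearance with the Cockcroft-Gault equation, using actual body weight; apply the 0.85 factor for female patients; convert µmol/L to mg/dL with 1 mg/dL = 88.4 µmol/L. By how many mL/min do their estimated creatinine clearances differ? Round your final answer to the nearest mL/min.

Patient A: SCr = 282 / 88.4 = 3.19 mg/dL
Patient A: CrCl = (140 − 64) × 119.8 / (72 × 3.19) × 0.85 = 9104.8 / 229.68 × 0.85 ≈ 33.7 mL/min
Patient B: CrCl = (140 − 87) × 86.2 / (72 × 3.28) = 4568.6 / 236.16 ≈ 19.3 mL/min
|33.7 − 19.3| = 14.4 mL/min

14 mL/min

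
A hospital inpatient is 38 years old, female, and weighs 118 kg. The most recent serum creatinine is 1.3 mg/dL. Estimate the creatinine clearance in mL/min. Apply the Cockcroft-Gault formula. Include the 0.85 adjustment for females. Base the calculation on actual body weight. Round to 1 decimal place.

CrCl = (140 − 38) × 118 / (72 × 1.3) × 0.85 = 12036.0 / 93.60 × 0.85 ≈ 109.3 mL/min

109.3 mL/min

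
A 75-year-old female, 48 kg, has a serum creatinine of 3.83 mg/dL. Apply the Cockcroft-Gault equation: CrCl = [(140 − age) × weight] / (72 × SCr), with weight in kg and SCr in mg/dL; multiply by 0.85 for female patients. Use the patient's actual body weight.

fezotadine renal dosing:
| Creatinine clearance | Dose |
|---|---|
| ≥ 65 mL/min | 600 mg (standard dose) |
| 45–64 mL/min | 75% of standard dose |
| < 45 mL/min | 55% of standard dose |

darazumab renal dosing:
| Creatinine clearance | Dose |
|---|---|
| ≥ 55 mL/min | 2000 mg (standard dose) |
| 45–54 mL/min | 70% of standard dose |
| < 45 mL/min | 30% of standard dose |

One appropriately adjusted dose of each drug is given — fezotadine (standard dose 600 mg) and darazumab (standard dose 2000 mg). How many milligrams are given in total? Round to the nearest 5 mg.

930 mg

CrCl = (140 − 75) × 48 / (72 × 3.83) × 0.85 = 3120.0 / 275.76 × 0.85 ≈ 9.6 mL/min
CrCl ≈ 10 mL/min.
fezotadine: < 45 mL/min → 55% of 600 mg = 330 mg.
darazumab: < 45 mL/min → 30% of 2000 mg = 600 mg.
Total = 330 + 600 = 930 mg.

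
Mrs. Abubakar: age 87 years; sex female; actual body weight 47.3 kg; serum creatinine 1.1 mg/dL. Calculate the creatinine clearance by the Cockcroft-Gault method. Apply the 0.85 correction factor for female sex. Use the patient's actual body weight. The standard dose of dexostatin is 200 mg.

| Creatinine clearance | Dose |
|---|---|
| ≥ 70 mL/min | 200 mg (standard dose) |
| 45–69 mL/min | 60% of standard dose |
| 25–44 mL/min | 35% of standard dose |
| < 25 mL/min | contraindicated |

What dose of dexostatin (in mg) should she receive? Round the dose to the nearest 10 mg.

70 mg

CrCl = (140 − 87) × 47.3 / (72 × 1.1) × 0.85 = 2506.9 / 79.20 × 0.85 ≈ 26.9 mL/min
CrCl ≈ 27 mL/min → bracket 25–44 mL/min.
35% of 200 mg = 70 mg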